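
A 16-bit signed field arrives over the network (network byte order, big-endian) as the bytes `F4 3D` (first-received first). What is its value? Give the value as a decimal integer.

-3011

Big-endian stores the most-significant byte at the lowest address.
The bytes are already most-significant first: 0xF43D.
Top bit is set, so as a signed 16-bit value this is 0xF43D − 2^16 = -3011.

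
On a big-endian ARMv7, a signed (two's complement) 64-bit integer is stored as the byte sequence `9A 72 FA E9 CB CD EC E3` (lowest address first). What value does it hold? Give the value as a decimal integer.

-7317510562470040349

Big-endian stores the most-significant byte at the lowest address.
The bytes are already most-significant first: 0x9A72FAE9CBCDECE3.
Top bit is set, so as a signed 64-bit value this is 0x9A72FAE9CBCDECE3 − 2^64 = -7317510562470040349.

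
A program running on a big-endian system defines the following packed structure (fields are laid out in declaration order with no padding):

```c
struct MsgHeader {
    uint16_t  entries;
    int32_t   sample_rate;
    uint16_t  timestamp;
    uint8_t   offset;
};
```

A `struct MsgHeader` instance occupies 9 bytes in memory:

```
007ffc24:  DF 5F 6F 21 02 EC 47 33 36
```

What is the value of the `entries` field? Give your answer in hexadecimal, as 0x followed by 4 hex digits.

0xDF5F

`entries` is the first field, at byte offset 0, occupying 2 bytes.
Bytes at offsets 0..1: DF 5F.
Big-endian: lowest address holds the most-significant byte.
The bytes are already most-significant first: 0xDF5F.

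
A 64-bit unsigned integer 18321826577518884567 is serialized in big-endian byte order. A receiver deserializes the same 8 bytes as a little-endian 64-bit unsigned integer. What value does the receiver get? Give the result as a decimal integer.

15561716775488079102

18321826577518884567 in 64-bit hexadecimal is 0xFE443432F552F6D7.
Stored big-endian, the bytes at ascending addresses are FE 44 34 32 F5 52 F6 D7.
Read back as little-endian, the first byte is least significant, giving 0xD7F652F5323444FE.
0xD7F652F5323444FE = 15561716775488079102.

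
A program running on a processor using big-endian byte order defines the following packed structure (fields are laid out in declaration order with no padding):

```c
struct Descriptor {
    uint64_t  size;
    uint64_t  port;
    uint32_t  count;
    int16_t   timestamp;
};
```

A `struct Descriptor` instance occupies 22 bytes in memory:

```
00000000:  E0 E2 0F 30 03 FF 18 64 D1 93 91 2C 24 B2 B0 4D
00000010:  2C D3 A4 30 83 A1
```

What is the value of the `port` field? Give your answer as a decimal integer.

`port` follows `size` (8 bytes), so it starts at byte offset 8 and occupies 8 bytes.
Bytes at offsets 8..15: D1 93 91 2C 24 B2 B0 4D.
In big-endian order the high byte comes first in memory.
The bytes are already most-significant first: 0xD193912C24B2B04D.
0xD193912C24B2B04D = 15101573594283683917.

15101573594283683917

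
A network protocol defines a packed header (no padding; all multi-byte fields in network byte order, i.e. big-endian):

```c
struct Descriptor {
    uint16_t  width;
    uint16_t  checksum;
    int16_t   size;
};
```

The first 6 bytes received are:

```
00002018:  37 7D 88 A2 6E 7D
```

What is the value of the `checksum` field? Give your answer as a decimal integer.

`checksum` follows `width` (2 bytes), so it starts at byte offset 2 and occupies 2 bytes.
Bytes at offsets 2..3: 88 A2.
Big-endian stores the most-significant byte at the lowest address.
The bytes are already most-significant first: 0x88A2.
0x88A2 = 34978.

34978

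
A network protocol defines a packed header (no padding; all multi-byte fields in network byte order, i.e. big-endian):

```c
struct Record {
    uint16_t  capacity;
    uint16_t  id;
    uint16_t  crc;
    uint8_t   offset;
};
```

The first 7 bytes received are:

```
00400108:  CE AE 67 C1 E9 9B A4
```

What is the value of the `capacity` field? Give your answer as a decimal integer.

`capacity` is the first field, at byte offset 0, occupying 2 bytes.
Bytes at offsets 0..1: CE AE.
Big-endian: lowest address holds the most-significant byte.
The bytes are already most-significant first: 0xCEAE.
0xCEAE = 52910.

52910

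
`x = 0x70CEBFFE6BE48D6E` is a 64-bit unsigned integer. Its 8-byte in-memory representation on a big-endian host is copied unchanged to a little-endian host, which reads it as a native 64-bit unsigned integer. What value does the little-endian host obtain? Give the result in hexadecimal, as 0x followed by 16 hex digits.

0x6E8DE46BFEBFCE70

Stored big-endian, the bytes at ascending addresses are 70 CE BF FE 6B E4 8D 6E.
Read back as little-endian, the first byte is least significant, giving 0x6E8DE46BFEBFCE70.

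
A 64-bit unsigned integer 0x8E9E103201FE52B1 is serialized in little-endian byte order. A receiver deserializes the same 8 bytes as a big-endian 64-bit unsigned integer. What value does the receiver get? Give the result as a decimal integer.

Stored little-endian, the bytes at ascending addresses are B1 52 FE 01 32 10 9E 8E.
Read back as big-endian, the last byte is least significant, giving 0xB152FE0132109E8E.
0xB152FE0132109E8E = 12777554373891890830.

12777554373891890830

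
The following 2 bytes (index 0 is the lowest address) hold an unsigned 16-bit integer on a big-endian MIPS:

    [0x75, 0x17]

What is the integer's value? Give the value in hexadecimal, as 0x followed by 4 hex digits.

0x7517

Big-endian stores the most-significant byte at the lowest address.
The bytes are already most-significant first: 0x7517.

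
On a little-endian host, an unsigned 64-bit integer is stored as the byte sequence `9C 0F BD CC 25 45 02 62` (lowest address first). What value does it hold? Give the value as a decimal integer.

7062283194321407900

Little-endian: lowest address holds the least-significant byte.
Reassemble most-significant byte first: 62 02 45 25 CC BD 0F 9C → 0x62024525CCBD0F9C.
0x62024525CCBD0F9C = 7062283194321407900.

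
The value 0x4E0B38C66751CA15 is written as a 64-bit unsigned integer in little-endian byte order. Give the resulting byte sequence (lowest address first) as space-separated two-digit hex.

15 CA 51 67 C6 38 0B 4E

Split into bytes (most-significant first): 4E 0B 38 C6 67 51 CA 15.
In little-endian order the low byte comes first in memory.
So at ascending addresses the bytes are 15 CA 51 67 C6 38 0B 4E.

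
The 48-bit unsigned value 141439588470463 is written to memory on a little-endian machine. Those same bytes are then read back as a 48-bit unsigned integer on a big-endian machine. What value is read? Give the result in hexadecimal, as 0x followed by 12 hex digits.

0xBF8E6D78A380

141439588470463 in 48-bit hexadecimal is 0x80A3786D8EBF.
Stored little-endian, the bytes at ascending addresses are BF 8E 6D 78 A3 80.
Read back as big-endian, the last byte is least significant, giving 0xBF8E6D78A380.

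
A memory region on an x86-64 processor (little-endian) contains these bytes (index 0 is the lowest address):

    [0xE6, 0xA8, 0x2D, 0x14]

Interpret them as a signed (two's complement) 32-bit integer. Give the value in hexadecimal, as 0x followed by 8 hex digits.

Little-endian stores the least-significant byte at the lowest address.
Reassemble most-significant byte first: 14 2D A8 E6 → 0x142DA8E6.

0x142DA8E6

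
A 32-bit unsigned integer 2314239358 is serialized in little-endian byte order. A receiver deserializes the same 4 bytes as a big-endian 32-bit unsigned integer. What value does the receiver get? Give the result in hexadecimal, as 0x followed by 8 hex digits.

0x7E7DF089

2314239358 in 32-bit hexadecimal is 0x89F07D7E.
Stored little-endian, the bytes at ascending addresses are 7E 7D F0 89.
Read back as big-endian, the last byte is least significant, giving 0x7E7DF089.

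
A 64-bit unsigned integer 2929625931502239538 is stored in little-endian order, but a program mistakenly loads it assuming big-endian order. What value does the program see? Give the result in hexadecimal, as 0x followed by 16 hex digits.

0x32BFF64B431FA828

2929625931502239538 in 64-bit hexadecimal is 0x28A81F434BF6BF32.
Stored little-endian, the bytes at ascending addresses are 32 BF F6 4B 43 1F A8 28.
Read back as big-endian, the last byte is least significant, giving 0x32BFF64B431FA828.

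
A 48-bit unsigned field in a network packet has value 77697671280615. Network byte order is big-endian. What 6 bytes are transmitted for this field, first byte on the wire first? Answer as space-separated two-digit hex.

77697671280615 in hexadecimal, padded to 48 bits, is 0x46AA6618B7E7.
Split into bytes (most-significant first): 46 AA 66 18 B7 E7.
Big-endian stores the most-significant byte at the lowest address.
So the memory order matches the most-significant-first order: 46 AA 66 18 B7 E7.

46 AA 66 18 B7 E7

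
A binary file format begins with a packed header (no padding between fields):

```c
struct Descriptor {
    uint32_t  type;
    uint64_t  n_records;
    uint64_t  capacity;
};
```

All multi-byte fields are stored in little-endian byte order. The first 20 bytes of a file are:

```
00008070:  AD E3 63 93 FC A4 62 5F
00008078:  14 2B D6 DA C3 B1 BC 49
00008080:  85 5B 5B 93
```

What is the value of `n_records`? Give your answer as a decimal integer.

15768838511784011004

`n_records` follows `type` (4 bytes), so it starts at byte offset 4 and occupies 8 bytes.
Bytes at offsets 4..11: FC A4 62 5F 14 2B D6 DA.
Little-endian stores the least-significant byte at the lowest address.
Reassemble most-significant byte first: DA D6 2B 14 5F 62 A4 FC → 0xDAD62B145F62A4FC.
0xDAD62B145F62A4FC = 15768838511784011004.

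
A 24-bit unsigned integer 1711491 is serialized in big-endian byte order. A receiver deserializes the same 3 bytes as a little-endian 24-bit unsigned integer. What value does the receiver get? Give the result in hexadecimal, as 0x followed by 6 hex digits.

0x831D1A

1711491 in 24-bit hexadecimal is 0x1A1D83.
Stored big-endian, the bytes at ascending addresses are 1A 1D 83.
Read back as little-endian, the first byte is least significant, giving 0x831D1A.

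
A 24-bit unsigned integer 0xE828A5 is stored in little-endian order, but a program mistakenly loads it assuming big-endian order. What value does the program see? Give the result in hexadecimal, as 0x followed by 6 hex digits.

Stored little-endian, the bytes at ascending addresses are A5 28 E8.
Read back as big-endian, the last byte is least significant, giving 0xA528E8.

0xA528E8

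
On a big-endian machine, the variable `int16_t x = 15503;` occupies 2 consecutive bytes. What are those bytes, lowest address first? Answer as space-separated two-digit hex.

15503 in hexadecimal, padded to 16 bits, is 0x3C8F.
Split into bytes (most-significant first): 3C 8F.
Big-endian stores the most-significant byte at the lowest address.
So the memory order matches the most-significant-first order: 3C 8F.

3C 8F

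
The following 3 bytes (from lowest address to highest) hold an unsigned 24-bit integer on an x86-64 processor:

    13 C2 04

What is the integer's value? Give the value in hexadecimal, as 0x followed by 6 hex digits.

0x04C213

In little-endian order the low byte comes first in memory.
Reassemble most-significant byte first: 04 C2 13 → 0x04C213.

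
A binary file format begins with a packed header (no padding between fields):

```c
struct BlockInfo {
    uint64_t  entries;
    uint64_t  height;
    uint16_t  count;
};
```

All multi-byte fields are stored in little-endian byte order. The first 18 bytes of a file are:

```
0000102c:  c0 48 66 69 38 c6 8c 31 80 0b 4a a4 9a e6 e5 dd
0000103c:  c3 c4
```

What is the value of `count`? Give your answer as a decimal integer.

`count` follows `entries` (8 B), `height` (8 B), so it starts at offset 8 + 8 = 16 and occupies 2 bytes.
Bytes at offsets 16..17: C3 C4.
Little-endian stores the least-significant byte at the lowest address.
Reassemble most-significant byte first: C4 C3 → 0xC4C3.
0xC4C3 = 50371.

50371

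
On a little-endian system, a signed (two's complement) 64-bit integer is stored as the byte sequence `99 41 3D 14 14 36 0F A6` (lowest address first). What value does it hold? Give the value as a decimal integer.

Little-endian stores the least-significant byte at the lowest address.
Reassemble most-significant byte first: A6 0F 36 14 14 3D 41 99 → 0xA60F3614143D4199.
Top bit is set, so as a signed 64-bit value this is 0xA60F3614143D4199 − 2^64 = -6480901878896049767.

-6480901878896049767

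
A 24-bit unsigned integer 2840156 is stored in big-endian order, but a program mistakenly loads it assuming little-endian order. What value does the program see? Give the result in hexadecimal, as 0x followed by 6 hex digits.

2840156 in 24-bit hexadecimal is 0x2B565C.
Stored big-endian, the bytes at ascending addresses are 2B 56 5C.
Read back as little-endian, the first byte is least significant, giving 0x5C562B.

0x5C562B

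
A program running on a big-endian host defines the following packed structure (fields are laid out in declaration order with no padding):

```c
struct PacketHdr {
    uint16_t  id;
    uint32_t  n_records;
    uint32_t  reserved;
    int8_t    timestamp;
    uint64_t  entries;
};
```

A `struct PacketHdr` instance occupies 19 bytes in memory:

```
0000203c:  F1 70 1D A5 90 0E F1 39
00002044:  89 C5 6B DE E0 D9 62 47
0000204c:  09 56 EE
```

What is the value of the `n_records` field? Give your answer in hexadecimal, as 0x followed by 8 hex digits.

0x1DA5900E

`n_records` follows `id` (2 bytes), so it starts at byte offset 2 and occupies 4 bytes.
Bytes at offsets 2..5: 1D A5 90 0E.
In big-endian order the high byte comes first in memory.
The bytes are already most-significant first: 0x1DA5900E.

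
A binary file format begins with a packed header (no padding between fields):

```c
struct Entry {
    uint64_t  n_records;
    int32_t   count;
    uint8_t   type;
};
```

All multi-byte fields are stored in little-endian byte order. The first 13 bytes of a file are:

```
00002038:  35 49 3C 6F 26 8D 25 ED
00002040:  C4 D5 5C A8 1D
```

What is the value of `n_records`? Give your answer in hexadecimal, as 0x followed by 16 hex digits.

`n_records` is the first field, at byte offset 0, occupying 8 bytes.
Bytes at offsets 0..7: 35 49 3C 6F 26 8D 25 ED.
Little-endian: lowest address holds the least-significant byte.
Reassemble most-significant byte first: ED 25 8D 26 6F 3C 49 35 → 0xED258D266F3C4935.

0xED258D266F3C4935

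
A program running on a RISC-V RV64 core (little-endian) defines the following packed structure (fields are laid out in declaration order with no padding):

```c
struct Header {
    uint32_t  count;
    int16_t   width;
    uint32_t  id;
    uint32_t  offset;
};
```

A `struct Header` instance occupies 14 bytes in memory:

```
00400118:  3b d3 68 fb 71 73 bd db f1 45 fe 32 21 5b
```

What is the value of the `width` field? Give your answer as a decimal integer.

`width` follows `count` (4 bytes), so it starts at byte offset 4 and occupies 2 bytes.
Bytes at offsets 4..5: 71 73.
In little-endian order the low byte comes first in memory.
Reassemble most-significant byte first: 73 71 → 0x7371.
0x7371 = 29553.

29553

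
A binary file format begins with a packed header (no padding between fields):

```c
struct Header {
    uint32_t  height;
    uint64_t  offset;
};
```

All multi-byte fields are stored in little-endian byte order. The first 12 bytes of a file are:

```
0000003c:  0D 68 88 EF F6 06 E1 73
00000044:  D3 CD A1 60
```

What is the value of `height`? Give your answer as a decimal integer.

`height` is the first field, at byte offset 0, occupying 4 bytes.
Bytes at offsets 0..3: 0D 68 88 EF.
Little-endian: lowest address holds the least-significant byte.
Reassemble most-significant byte first: EF 88 68 0D → 0xEF88680D.
0xEF88680D = 4018694157.

4018694157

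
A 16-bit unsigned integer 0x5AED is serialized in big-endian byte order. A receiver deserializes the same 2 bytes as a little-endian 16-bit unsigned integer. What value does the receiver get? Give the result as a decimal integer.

Stored big-endian, the bytes at ascending addresses are 5A ED.
Read back as little-endian, the first byte is least significant, giving 0xED5A.
0xED5A = 60762.

60762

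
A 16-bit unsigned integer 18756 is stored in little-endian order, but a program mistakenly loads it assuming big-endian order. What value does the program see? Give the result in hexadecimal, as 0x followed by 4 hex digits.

0x4449

18756 in 16-bit hexadecimal is 0x4944.
Stored little-endian, the bytes at ascending addresses are 44 49.
Read back as big-endian, the last byte is least significant, giving 0x4449.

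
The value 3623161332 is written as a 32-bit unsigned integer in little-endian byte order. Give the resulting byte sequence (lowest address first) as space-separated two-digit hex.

3623161332 in hexadecimal, padded to 32 bits, is 0xD7F50DF4.
Split into bytes (most-significant first): D7 F5 0D F4.
Little-endian: lowest address holds the least-significant byte.
So at ascending addresses the bytes are F4 0D F5 D7.

F4 0D F5 D7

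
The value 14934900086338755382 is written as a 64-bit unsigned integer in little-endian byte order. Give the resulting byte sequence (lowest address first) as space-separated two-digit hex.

14934900086338755382 in hexadecimal, padded to 64 bits, is 0xCF436C80022C1B36.
Split into bytes (most-significant first): CF 43 6C 80 02 2C 1B 36.
Little-endian: lowest address holds the least-significant byte.
So at ascending addresses the bytes are 36 1B 2C 02 80 6C 43 CF.

36 1B 2C 02 80 6C 43 CF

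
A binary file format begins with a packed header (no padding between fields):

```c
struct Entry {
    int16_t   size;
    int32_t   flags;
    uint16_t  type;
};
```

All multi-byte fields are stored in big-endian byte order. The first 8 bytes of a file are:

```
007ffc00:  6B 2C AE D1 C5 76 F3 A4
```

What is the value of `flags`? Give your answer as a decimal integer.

-1361984138

`flags` follows `size` (2 bytes), so it starts at byte offset 2 and occupies 4 bytes.
Bytes at offsets 2..5: AE D1 C5 76.
In big-endian order the high byte comes first in memory.
The bytes are already most-significant first: 0xAED1C576.
Top bit is set, so as a signed 32-bit value this is 0xAED1C576 − 2^32 = -1361984138.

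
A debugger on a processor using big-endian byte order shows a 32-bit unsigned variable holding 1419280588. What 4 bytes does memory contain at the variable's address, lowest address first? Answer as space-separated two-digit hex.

1419280588 in hexadecimal, padded to 32 bits, is 0x549880CC.
Split into bytes (most-significant first): 54 98 80 CC.
In big-endian order the high byte comes first in memory.
So the memory order matches the most-significant-first order: 54 98 80 CC.

54 98 80 CC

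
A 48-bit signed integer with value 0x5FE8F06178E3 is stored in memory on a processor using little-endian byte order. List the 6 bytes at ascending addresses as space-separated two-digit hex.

Split into bytes (most-significant first): 5F E8 F0 61 78 E3.
Little-endian: lowest address holds the least-significant byte.
So at ascending addresses the bytes are E3 78 61 F0 E8 5F.

E3 78 61 F0 E8 5F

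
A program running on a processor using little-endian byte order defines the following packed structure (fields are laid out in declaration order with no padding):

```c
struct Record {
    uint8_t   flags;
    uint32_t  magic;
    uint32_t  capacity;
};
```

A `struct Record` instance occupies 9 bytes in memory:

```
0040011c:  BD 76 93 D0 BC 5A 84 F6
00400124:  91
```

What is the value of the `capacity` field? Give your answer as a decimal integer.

2448852058

`capacity` follows `flags` (1 B), `magic` (4 B), so it starts at offset 1 + 4 = 5 and occupies 4 bytes.
Bytes at offsets 5..8: 5A 84 F6 91.
Little-endian: lowest address holds the least-significant byte.
Reassemble most-significant byte first: 91 F6 84 5A → 0x91F6845A.
0x91F6845A = 2448852058.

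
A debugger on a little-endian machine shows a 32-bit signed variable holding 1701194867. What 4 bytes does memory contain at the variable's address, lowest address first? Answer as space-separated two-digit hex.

73 2C 66 65

1701194867 in hexadecimal, padded to 32 bits, is 0x65662C73.
Split into bytes (most-significant first): 65 66 2C 73.
In little-endian order the low byte comes first in memory.
So at ascending addresses the bytes are 73 2C 66 65.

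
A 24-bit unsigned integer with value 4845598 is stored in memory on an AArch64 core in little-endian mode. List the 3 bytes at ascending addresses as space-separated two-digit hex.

4845598 in hexadecimal, padded to 24 bits, is 0x49F01E.
Split into bytes (most-significant first): 49 F0 1E.
Little-endian: lowest address holds the least-significant byte.
So at ascending addresses the bytes are 1E F0 49.

1E F0 49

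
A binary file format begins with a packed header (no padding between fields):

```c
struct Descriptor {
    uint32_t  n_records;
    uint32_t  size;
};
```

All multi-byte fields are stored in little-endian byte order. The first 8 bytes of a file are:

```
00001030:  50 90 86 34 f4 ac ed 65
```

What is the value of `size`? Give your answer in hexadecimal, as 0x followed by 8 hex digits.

0x65EDACF4

`size` follows `n_records` (4 bytes), so it starts at byte offset 4 and occupies 4 bytes.
Bytes at offsets 4..7: F4 AC ED 65.
Little-endian stores the least-significant byte at the lowest address.
Reassemble most-significant byte first: 65 ED AC F4 → 0x65EDACF4.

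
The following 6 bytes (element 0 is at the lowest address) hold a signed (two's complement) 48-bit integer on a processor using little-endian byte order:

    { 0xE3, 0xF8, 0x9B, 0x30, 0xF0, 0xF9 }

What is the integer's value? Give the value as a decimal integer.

In little-endian order the low byte comes first in memory.
Reassemble most-significant byte first: F9 F0 30 9B F8 E3 → 0xF9F0309BF8E3.
Top bit is set, so as a signed 48-bit value this is 0xF9F0309BF8E3 − 2^48 = -6664973715229.

-6664973715229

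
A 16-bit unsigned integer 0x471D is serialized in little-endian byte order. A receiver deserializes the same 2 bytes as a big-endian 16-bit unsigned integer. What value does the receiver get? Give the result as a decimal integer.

7495

Stored little-endian, the bytes at ascending addresses are 1D 47.
Read back as big-endian, the last byte is least significant, giving 0x1D47.
0x1D47 = 7495.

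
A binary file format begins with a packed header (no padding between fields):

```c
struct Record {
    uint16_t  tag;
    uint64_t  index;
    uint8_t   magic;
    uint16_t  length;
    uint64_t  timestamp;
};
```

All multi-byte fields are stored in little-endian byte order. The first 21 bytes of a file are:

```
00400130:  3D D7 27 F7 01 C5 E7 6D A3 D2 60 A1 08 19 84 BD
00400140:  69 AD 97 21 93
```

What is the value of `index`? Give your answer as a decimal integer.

`index` follows `tag` (2 bytes), so it starts at byte offset 2 and occupies 8 bytes.
Bytes at offsets 2..9: 27 F7 01 C5 E7 6D A3 D2.
Little-endian: lowest address holds the least-significant byte.
Reassemble most-significant byte first: D2 A3 6D E7 C5 01 F7 27 → 0xD2A36DE7C501F727.
0xD2A36DE7C501F727 = 15178096011378816807.

15178096011378816807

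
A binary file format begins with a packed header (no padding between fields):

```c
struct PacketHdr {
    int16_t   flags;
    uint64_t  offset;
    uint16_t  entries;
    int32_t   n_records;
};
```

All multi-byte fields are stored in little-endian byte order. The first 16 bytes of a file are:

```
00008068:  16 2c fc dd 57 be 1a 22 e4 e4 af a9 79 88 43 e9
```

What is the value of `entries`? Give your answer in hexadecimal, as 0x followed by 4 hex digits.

0xA9AF

`entries` follows `flags` (2 B), `offset` (8 B), so it starts at offset 2 + 8 = 10 and occupies 2 bytes.
Bytes at offsets 10..11: AF A9.
Little-endian: lowest address holds the least-significant byte.
Reassemble most-significant byte first: A9 AF → 0xA9AF.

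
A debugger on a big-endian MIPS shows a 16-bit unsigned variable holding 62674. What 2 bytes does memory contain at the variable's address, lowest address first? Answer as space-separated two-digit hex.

62674 in hexadecimal, padded to 16 bits, is 0xF4D2.
Split into bytes (most-significant first): F4 D2.
In big-endian order the high byte comes first in memory.
So the memory order matches the most-significant-first order: F4 D2.

F4 D2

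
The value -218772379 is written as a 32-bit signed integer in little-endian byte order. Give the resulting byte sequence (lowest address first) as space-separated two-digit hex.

Two's complement of -218772379 in 32 bits: 218772379 = 0x0D0A339B; invert → 0xF2F5CC64; add 1 → 0xF2F5CC65.
Split into bytes (most-significant first): F2 F5 CC 65.
In little-endian order the low byte comes first in memory.
So at ascending addresses the bytes are 65 CC F5 F2.

65 CC F5 F2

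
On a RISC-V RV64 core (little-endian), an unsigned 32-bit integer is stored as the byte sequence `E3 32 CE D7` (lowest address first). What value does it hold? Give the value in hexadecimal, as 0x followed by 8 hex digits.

Little-endian: lowest address holds the least-significant byte.
Reassemble most-significant byte first: D7 CE 32 E3 → 0xD7CE32E3.

0xD7CE32E3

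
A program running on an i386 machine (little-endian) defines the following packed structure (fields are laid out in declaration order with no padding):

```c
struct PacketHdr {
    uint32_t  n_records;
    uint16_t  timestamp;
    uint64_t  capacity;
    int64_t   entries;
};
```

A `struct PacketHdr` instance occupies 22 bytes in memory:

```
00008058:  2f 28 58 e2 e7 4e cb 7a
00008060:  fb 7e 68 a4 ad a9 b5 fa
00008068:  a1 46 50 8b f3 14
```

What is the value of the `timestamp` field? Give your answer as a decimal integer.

20199

`timestamp` follows `n_records` (4 bytes), so it starts at byte offset 4 and occupies 2 bytes.
Bytes at offsets 4..5: E7 4E.
Little-endian stores the least-significant byte at the lowest address.
Reassemble most-significant byte first: 4E E7 → 0x4EE7.
0x4EE7 = 20199.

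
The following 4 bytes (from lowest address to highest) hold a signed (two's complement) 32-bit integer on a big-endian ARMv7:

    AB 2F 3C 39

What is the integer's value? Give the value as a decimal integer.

In big-endian order the high byte comes first in memory.
The bytes are already most-significant first: 0xAB2F3C39.
Top bit is set, so as a signed 32-bit value this is 0xAB2F3C39 − 2^32 = -1422967751.

-1422967751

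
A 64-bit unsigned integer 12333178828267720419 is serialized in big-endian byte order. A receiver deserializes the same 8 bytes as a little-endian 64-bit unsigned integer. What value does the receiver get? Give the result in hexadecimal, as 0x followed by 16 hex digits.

12333178828267720419 in 64-bit hexadecimal is 0xAB2840CCE2440EE3.
Stored big-endian, the bytes at ascending addresses are AB 28 40 CC E2 44 0E E3.
Read back as little-endian, the first byte is least significant, giving 0xE30E44E2CC4028AB.

0xE30E44E2CC4028AB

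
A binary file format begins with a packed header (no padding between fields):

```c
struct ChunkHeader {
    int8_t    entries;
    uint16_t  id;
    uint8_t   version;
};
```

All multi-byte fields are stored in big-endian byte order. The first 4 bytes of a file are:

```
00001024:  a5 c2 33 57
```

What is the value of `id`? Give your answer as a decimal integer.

49715

`id` follows `entries` (1 byte), so it starts at byte offset 1 and occupies 2 bytes.
Bytes at offsets 1..2: C2 33.
Big-endian: lowest address holds the most-significant byte.
The bytes are already most-significant first: 0xC233.
0xC233 = 49715.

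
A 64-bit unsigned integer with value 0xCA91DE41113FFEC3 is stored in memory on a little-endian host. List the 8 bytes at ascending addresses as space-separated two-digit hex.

Split into bytes (most-significant first): CA 91 DE 41 11 3F FE C3.
In little-endian order the low byte comes first in memory.
So at ascending addresses the bytes are C3 FE 3F 11 41 DE 91 CA.

C3 FE 3F 11 41 DE 91 CA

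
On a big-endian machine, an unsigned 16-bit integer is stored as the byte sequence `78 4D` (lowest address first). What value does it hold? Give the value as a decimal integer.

In big-endian order the high byte comes first in memory.
The bytes are already most-significant first: 0x784D.
0x784D = 30797.

30797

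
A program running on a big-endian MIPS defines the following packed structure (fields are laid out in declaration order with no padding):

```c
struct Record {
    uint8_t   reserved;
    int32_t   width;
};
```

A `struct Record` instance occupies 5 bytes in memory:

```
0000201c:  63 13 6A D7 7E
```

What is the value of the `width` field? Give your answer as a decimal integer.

325769086

`width` follows `reserved` (1 byte), so it starts at byte offset 1 and occupies 4 bytes.
Bytes at offsets 1..4: 13 6A D7 7E.
Big-endian: lowest address holds the most-significant byte.
The bytes are already most-significant first: 0x136AD77E.
0x136AD77E = 325769086.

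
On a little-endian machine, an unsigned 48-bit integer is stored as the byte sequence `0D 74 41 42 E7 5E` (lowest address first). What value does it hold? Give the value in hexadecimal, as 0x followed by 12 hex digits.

0x5EE74241740D

Little-endian stores the least-significant byte at the lowest address.
Reassemble most-significant byte first: 5E E7 42 41 74 0D → 0x5EE74241740D.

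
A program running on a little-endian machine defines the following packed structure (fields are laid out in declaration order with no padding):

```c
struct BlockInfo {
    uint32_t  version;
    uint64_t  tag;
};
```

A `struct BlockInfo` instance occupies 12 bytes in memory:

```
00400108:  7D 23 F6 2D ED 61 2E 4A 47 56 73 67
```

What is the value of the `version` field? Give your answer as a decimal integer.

`version` is the first field, at byte offset 0, occupying 4 bytes.
Bytes at offsets 0..3: 7D 23 F6 2D.
Little-endian: lowest address holds the least-significant byte.
Reassemble most-significant byte first: 2D F6 23 7D → 0x2DF6237D.
0x2DF6237D = 771105661.

771105661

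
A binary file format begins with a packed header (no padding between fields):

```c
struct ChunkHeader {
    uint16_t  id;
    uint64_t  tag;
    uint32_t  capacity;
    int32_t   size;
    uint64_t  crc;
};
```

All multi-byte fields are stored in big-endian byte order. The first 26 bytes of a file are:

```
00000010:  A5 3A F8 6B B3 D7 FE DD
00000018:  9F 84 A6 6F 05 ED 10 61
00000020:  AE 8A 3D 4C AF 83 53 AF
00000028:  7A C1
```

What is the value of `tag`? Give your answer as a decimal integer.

17900598884189446020

`tag` follows `id` (2 bytes), so it starts at byte offset 2 and occupies 8 bytes.
Bytes at offsets 2..9: F8 6B B3 D7 FE DD 9F 84.
In big-endian order the high byte comes first in memory.
The bytes are already most-significant first: 0xF86BB3D7FEDD9F84.
0xF86BB3D7FEDD9F84 = 17900598884189446020.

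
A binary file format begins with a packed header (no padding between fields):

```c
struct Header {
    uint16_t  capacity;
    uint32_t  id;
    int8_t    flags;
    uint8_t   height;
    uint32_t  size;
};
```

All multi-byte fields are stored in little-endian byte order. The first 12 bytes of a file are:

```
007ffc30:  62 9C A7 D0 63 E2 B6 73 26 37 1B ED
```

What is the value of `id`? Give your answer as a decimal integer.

`id` follows `capacity` (2 bytes), so it starts at byte offset 2 and occupies 4 bytes.
Bytes at offsets 2..5: A7 D0 63 E2.
Little-endian: lowest address holds the least-significant byte.
Reassemble most-significant byte first: E2 63 D0 A7 → 0xE263D0A7.
0xE263D0A7 = 3798192295.

3798192295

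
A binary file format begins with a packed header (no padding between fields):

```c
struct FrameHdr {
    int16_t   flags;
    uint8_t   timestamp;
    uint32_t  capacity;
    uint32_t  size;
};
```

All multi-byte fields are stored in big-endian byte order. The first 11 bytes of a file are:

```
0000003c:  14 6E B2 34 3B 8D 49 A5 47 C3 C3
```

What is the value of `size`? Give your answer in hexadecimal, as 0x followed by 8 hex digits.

`size` follows `flags` (2 B), `timestamp` (1 B), `capacity` (4 B), so it starts at offset 2 + 1 + 4 = 7 and occupies 4 bytes.
Bytes at offsets 7..10: A5 47 C3 C3.
Big-endian stores the most-significant byte at the lowest address.
The bytes are already most-significant first: 0xA547C3C3.

0xA547C3C3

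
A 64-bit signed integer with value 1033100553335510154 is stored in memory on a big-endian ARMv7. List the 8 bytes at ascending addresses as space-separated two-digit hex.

1033100553335510154 in hexadecimal, padded to 64 bits, is 0x0E564F7ACAD2948A.
Split into bytes (most-significant first): 0E 56 4F 7A CA D2 94 8A.
Big-endian stores the most-significant byte at the lowest address.
So the memory order matches the most-significant-first order: 0E 56 4F 7A CA D2 94 8A.

0E 56 4F 7A CA D2 94 8A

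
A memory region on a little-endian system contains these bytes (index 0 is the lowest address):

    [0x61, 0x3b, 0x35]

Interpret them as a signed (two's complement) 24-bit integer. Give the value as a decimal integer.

3488609

Little-endian: lowest address holds the least-significant byte.
Reassemble most-significant byte first: 35 3B 61 → 0x353B61.
0x353B61 = 3488609.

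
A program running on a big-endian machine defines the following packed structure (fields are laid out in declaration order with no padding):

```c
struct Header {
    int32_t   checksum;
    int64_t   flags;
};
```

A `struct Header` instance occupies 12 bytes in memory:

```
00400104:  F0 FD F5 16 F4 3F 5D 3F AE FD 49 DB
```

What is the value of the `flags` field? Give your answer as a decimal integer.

-846855676822205989

`flags` follows `checksum` (4 bytes), so it starts at byte offset 4 and occupies 8 bytes.
Bytes at offsets 4..11: F4 3F 5D 3F AE FD 49 DB.
In big-endian order the high byte comes first in memory.
The bytes are already most-significant first: 0xF43F5D3FAEFD49DB.
Top bit is set, so as a signed 64-bit value this is 0xF43F5D3FAEFD49DB − 2^64 = -846855676822205989.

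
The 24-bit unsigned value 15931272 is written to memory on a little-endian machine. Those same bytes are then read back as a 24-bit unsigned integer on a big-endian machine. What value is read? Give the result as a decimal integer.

8919027

15931272 in 24-bit hexadecimal is 0xF31788.
Stored little-endian, the bytes at ascending addresses are 88 17 F3.
Read back as big-endian, the last byte is least significant, giving 0x8817F3.
0x8817F3 = 8919027.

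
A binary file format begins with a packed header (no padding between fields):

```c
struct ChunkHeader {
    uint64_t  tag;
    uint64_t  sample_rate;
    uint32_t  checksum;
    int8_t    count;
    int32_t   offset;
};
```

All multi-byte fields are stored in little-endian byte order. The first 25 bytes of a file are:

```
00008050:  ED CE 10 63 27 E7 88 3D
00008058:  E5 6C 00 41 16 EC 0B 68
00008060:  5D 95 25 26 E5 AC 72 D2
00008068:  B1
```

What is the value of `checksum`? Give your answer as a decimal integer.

639997277

`checksum` follows `tag` (8 B), `sample_rate` (8 B), so it starts at offset 8 + 8 = 16 and occupies 4 bytes.
Bytes at offsets 16..19: 5D 95 25 26.
Little-endian stores the least-significant byte at the lowest address.
Reassemble most-significant byte first: 26 25 95 5D → 0x2625955D.
0x2625955D = 639997277.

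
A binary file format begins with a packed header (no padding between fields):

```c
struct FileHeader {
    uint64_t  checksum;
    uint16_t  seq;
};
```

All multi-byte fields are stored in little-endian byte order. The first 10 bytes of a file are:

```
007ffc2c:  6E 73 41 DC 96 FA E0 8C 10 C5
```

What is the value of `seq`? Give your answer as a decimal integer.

50448

`seq` follows `checksum` (8 bytes), so it starts at byte offset 8 and occupies 2 bytes.
Bytes at offsets 8..9: 10 C5.
Little-endian: lowest address holds the least-significant byte.
Reassemble most-significant byte first: C5 10 → 0xC510.
0xC510 = 50448.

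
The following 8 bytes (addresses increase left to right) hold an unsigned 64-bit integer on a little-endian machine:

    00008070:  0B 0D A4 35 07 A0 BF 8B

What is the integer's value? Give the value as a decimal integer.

10069943244648877323

Little-endian stores the least-significant byte at the lowest address.
Reassemble most-significant byte first: 8B BF A0 07 35 A4 0D 0B → 0x8BBFA00735A40D0B.
0x8BBFA00735A40D0B = 10069943244648877323.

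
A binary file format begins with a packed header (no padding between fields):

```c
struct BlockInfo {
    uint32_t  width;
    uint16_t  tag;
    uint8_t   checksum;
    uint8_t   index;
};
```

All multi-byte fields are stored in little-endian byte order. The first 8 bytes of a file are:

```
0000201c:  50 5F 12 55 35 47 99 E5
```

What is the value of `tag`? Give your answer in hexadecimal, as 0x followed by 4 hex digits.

0x4735

`tag` follows `width` (4 bytes), so it starts at byte offset 4 and occupies 2 bytes.
Bytes at offsets 4..5: 35 47.
Little-endian stores the least-significant byte at the lowest address.
Reassemble most-significant byte first: 47 35 → 0x4735.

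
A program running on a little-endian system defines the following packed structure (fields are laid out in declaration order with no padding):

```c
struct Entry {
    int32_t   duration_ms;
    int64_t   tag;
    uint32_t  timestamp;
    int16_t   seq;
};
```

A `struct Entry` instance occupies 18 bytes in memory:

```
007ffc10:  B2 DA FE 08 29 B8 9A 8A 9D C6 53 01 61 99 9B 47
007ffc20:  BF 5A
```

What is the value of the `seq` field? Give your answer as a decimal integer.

`seq` follows `duration_ms` (4 B), `tag` (8 B), `timestamp` (4 B), so it starts at offset 4 + 8 + 4 = 16 and occupies 2 bytes.
Bytes at offsets 16..17: BF 5A.
Little-endian: lowest address holds the least-significant byte.
Reassemble most-significant byte first: 5A BF → 0x5ABF.
0x5ABF = 23231.

23231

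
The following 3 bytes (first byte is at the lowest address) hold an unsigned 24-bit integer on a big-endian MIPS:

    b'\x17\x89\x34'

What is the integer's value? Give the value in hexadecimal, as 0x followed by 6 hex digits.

0x178934

Big-endian: lowest address holds the most-significant byte.
The bytes are already most-significant first: 0x178934.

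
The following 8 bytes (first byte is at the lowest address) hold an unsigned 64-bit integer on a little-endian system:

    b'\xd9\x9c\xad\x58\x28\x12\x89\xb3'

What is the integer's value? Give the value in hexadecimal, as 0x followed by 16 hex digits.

In little-endian order the low byte comes first in memory.
Reassemble most-significant byte first: B3 89 12 28 58 AD 9C D9 → 0xB389122858AD9CD9.

0xB389122858AD9CD9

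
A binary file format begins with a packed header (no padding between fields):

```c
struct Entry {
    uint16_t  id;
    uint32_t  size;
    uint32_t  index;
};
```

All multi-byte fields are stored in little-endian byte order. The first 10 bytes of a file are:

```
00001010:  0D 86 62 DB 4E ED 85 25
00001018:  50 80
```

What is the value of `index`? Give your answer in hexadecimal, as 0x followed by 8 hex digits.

0x80502585

`index` follows `id` (2 B), `size` (4 B), so it starts at offset 2 + 4 = 6 and occupies 4 bytes.
Bytes at offsets 6..9: 85 25 50 80.
Little-endian stores the least-significant byte at the lowest address.
Reassemble most-significant byte first: 80 50 25 85 → 0x80502585.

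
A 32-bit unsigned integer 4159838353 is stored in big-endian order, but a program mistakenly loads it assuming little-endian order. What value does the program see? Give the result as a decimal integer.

4159838353 in 32-bit hexadecimal is 0xF7F21891.
Stored big-endian, the bytes at ascending addresses are F7 F2 18 91.
Read back as little-endian, the first byte is least significant, giving 0x9118F2F7.
0x9118F2F7 = 2434331383.

2434331383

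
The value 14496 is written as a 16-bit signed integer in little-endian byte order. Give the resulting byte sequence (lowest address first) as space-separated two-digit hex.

A0 38

14496 in hexadecimal, padded to 16 bits, is 0x38A0.
Split into bytes (most-significant first): 38 A0.
In little-endian order the low byte comes first in memory.
So at ascending addresses the bytes are A0 38.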